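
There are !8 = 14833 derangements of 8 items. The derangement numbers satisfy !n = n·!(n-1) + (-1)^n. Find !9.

133496

!9 = 9·14833 - 1 = 133496.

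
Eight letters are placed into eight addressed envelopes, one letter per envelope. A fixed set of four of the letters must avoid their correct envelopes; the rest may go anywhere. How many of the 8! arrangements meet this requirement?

24024

Let A_j be the event that the j-th constrained one is fixed. By inclusion-exclusion over the 4 events:
Σ_{j=0}^{4} (-1)^j C(4,j)(8-j)!
= C(4,0)·8! - C(4,1)·7! + C(4,2)·6! - C(4,3)·5! + C(4,4)·4!
= 40320 - 20160 + 4320 - 480 + 24
= 24024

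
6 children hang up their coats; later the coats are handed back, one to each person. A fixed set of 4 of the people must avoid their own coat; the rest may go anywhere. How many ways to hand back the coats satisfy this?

362

Inclusion-exclusion on the 4 forbidden self-matches:
Σ_{j=0}^{4} (-1)^j C(4,j)(6-j)!
= C(4,0)·6! - C(4,1)·5! + C(4,2)·4! - C(4,3)·3! + C(4,4)·2!
= 720 - 480 + 144 - 24 + 2
= 362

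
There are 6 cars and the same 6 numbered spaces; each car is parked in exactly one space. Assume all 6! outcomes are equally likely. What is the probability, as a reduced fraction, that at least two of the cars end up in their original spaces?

Favorable outcomes: Σ_{i≥2} C(6,i)·!(6-i) = 15·9 + 20·2 + 15·1 + 6·0 + 1·1 = 191.
Total outcomes: 6! = 720.
Probability = 191/720 = 191/720.

191/720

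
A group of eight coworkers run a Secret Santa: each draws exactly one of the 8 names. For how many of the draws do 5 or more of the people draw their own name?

141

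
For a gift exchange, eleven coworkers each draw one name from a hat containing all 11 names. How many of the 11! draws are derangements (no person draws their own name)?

The subfactorial !11 = [11!/e] (nearest integer).
11! = 39916800, and 39916800/e ≈ 14684570.08, so !11 = 14684570.

14684570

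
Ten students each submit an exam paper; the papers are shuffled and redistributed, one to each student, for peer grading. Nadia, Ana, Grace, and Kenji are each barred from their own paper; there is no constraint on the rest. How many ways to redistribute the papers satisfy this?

2399760

Inclusion-exclusion on the 4 forbidden self-matches:
Σ_{j=0}^{4} (-1)^j C(4,j)(10-j)!
= C(4,0)·10! - C(4,1)·9! + C(4,2)·8! - C(4,3)·7! + C(4,4)·6!
= 3628800 - 1451520 + 241920 - 20160 + 720
= 2399760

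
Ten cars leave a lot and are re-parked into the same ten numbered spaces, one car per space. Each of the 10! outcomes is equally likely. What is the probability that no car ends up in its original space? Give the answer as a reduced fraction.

16481/44800

Favorable outcomes: !10 = 1334961.
Total outcomes: 10! = 3628800.
Probability = 1334961/3628800 = 16481/44800.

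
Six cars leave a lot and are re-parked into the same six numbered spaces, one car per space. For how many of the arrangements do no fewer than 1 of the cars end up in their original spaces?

# with exactly i fixed is C(6,i)·!(6-i); sum over i=1..6:
  i=1: C(6,1)·!5 = 6·44 = 264
  i=2: C(6,2)·!4 = 15·9 = 135
  i=3: C(6,3)·!3 = 20·2 = 40
  i=4: C(6,4)·!2 = 15·1 = 15
  i=5: C(6,5)·!1 = 6·0 = 0
  i=6: C(6,6)·!0 = 1·1 = 1
Total = 455.

455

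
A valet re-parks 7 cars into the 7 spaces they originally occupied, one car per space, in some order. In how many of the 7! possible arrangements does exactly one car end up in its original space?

Choose which one of the 7 is fixed: C(7,1) = 7.
The remaining 6 must be deranged: !6 = 265.
Total: 7 × 265 = 1855.

1855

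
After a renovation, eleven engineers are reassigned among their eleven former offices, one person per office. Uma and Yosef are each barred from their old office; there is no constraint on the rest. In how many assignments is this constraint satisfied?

33022080

Inclusion-exclusion on the 2 forbidden self-matches:
Σ_{j=0}^{2} (-1)^j C(2,j)(11-j)!
= C(2,0)·11! - C(2,1)·10! + C(2,2)·9!
= 39916800 - 7257600 + 362880
= 33022080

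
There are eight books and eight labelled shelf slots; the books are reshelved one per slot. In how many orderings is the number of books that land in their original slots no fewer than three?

3235

Sum C(8,i)·!(8-i) for i = 3..8:
  i=3: C(8,3)·!5 = 56·44 = 2464
  i=4: C(8,4)·!4 = 70·9 = 630
  i=5: C(8,5)·!3 = 56·2 = 112
  i=6: C(8,6)·!2 = 28·1 = 28
  i=7: C(8,7)·!1 = 8·0 = 0
  i=8: C(8,8)·!0 = 1·1 = 1
Total = 3235.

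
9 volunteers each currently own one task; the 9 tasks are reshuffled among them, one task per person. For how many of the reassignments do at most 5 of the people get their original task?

362675

Sum C(9,i)·!(9-i) for i = 0..5:
  i=0: C(9,0)·!9 = 1·133496 = 133496
  i=1: C(9,1)·!8 = 9·14833 = 133497
  i=2: C(9,2)·!7 = 36·1854 = 66744
  i=3: C(9,3)·!6 = 84·265 = 22260
  i=4: C(9,4)·!5 = 126·44 = 5544
  i=5: C(9,5)·!4 = 126·9 = 1134
Total = 362675.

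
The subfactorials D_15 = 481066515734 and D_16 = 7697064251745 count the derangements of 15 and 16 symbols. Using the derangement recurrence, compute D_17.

130850092279664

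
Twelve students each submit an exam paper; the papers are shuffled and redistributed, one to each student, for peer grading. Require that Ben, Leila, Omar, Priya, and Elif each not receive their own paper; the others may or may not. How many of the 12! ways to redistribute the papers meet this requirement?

312273360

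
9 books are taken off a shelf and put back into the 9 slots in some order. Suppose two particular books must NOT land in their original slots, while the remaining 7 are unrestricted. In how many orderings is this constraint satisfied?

287280

Let A_j be the event that the j-th constrained one is fixed. By inclusion-exclusion over the 2 events:
Σ_{j=0}^{2} (-1)^j C(2,j)(9-j)!
= C(2,0)·9! - C(2,1)·8! + C(2,2)·7!
= 362880 - 80640 + 5040
= 287280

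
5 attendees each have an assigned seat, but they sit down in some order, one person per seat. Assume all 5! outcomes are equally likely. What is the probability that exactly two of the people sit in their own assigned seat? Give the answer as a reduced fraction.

Favorable outcomes: C(5,2)·!3 = 10·2 = 20.
Total outcomes: 5! = 120.
Probability = 20/120 = 1/6.

1/6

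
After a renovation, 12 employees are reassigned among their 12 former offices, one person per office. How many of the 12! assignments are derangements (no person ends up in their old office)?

176214841

!12 = 12! · Σ_{k=0}^{12} (-1)^k/k!
= 12! - 12!/1! + 12!/2! - 12!/3! + 12!/4! - 12!/5! + 12!/6! - 12!/7! + 12!/8! - 12!/9! + 12!/10! - 12!/11! + 12!/12!
= 479001600 - 479001600 + 239500800 - 79833600 + 19958400 - 3991680 + 665280 - 95040 + 11880 - 1320 + 132 - 12 + 1
= 176214841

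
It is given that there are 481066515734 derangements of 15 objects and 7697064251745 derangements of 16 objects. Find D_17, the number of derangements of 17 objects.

130850092279664

D_17 = (17-1)·(D_16 + D_15) = 16·(7697064251745 + 481066515734) = 16·8178130767479 = 130850092279664.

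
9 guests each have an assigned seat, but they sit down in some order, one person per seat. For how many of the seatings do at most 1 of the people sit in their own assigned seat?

# with exactly i fixed is C(9,i)·!(9-i); sum over i=0..1:
  i=0: C(9,0)·!9 = 1·133496 = 133496
  i=1: C(9,1)·!8 = 9·14833 = 133497
Total = 266993.

266993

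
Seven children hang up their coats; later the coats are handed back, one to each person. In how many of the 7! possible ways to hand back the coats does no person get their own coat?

Use !n = n·!(n-1) + (-1)^n.
!7 = 7·265 - 1 = 1854

1854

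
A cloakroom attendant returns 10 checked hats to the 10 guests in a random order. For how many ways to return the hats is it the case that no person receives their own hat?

!10 is the nearest integer to 10!/e.
10! = 3628800, and 3628800/e ≈ 1334960.92, so !10 = 1334961.

1334961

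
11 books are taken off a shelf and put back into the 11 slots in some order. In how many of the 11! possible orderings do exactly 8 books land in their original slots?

Pick the 8 fixed positions: C(11,8) = 165 ways.
The other 3 form a derangement: !3 = 2.
Total: 165 × 2 = 330.

330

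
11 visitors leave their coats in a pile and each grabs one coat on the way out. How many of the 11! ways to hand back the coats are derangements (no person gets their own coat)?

By inclusion-exclusion, !11 = Σ (-1)^k · 11!/k! for k=0..11
= 11! - 11!/1! + 11!/2! - 11!/3! + 11!/4! - 11!/5! + 11!/6! - 11!/7! + 11!/8! - 11!/9! + 11!/10! - 11!/11!
= 39916800 - 39916800 + 19958400 - 6652800 + 1663200 - 332640 + 55440 - 7920 + 990 - 110 + 11 - 1
= 14684570

14684570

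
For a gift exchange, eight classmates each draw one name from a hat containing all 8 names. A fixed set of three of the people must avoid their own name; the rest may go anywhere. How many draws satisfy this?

27240

Inclusion-exclusion on the 3 forbidden self-matches:
Σ_{j=0}^{3} (-1)^j C(3,j)(8-j)!
= C(3,0)·8! - C(3,1)·7! + C(3,2)·6! - C(3,3)·5!
= 40320 - 15120 + 2160 - 120
= 27240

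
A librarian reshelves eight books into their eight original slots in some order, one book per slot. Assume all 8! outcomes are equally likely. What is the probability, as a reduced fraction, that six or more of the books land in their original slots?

29/40320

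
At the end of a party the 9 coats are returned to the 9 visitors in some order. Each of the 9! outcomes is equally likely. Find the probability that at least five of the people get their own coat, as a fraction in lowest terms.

Favorable outcomes: Σ_{i≥5} C(9,i)·!(9-i) = 126·9 + 84·2 + 36·1 + 9·0 + 1·1 = 1339.
Total outcomes: 9! = 362880.
Probability = 1339/362880 = 1339/362880.

1339/362880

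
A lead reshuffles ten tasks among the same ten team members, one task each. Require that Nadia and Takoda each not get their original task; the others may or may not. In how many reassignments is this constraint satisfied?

2943360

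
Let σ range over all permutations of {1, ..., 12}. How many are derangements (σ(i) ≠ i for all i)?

176214841

Recurrence: !12 = 12·!11 + (-1)^12.
!12 = 12·14684570 + 1 = 176214841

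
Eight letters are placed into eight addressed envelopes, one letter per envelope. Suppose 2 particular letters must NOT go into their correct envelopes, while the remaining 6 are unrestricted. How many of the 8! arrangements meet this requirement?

Inclusion-exclusion on the 2 forbidden self-matches:
Σ_{j=0}^{2} (-1)^j C(2,j)(8-j)!
= C(2,0)·8! - C(2,1)·7! + C(2,2)·6!
= 40320 - 10080 + 720
= 30960

30960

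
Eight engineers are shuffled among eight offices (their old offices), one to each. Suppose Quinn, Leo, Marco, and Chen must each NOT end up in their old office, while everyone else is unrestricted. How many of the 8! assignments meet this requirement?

Inclusion-exclusion on the 4 forbidden self-matches:
Σ_{j=0}^{4} (-1)^j C(4,j)(8-j)!
= C(4,0)·8! - C(4,1)·7! + C(4,2)·6! - C(4,3)·5! + C(4,4)·4!
= 40320 - 20160 + 4320 - 480 + 24
= 24024

24024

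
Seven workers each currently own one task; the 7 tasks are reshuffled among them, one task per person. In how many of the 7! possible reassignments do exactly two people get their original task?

924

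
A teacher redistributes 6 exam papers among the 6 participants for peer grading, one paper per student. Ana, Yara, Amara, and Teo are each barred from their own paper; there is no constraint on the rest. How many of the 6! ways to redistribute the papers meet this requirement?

362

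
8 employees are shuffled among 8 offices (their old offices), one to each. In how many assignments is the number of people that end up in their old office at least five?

141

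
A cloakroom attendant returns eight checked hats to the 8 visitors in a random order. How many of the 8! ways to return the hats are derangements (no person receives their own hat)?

Use !n = n·!(n-1) + (-1)^n.
!8 = 8·1854 + 1 = 14833

14833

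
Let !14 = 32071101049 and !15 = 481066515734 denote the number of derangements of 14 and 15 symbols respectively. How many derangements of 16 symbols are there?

7697064251745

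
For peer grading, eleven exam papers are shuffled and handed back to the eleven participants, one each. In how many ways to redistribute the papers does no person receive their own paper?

14684570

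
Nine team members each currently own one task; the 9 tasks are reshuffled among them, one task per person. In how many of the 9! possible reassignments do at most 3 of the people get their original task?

355997

Sum C(9,i)·!(9-i) for i = 0..3:
  i=0: C(9,0)·!9 = 1·133496 = 133496
  i=1: C(9,1)·!8 = 9·14833 = 133497
  i=2: C(9,2)·!7 = 36·1854 = 66744
  i=3: C(9,3)·!6 = 84·265 = 22260
Total = 355997.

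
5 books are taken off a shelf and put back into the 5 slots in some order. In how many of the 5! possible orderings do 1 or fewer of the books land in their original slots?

89

# with exactly i fixed is C(5,i)·!(5-i); sum over i=0..1:
  i=0: C(5,0)·!5 = 1·44 = 44
  i=1: C(5,1)·!4 = 5·9 = 45
Total = 89.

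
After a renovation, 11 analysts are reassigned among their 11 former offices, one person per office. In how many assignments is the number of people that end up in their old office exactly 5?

122430

Pick the 5 fixed positions: C(11,5) = 462 ways.
The remaining 6 must be deranged: !6 = 265.
Total: 462 × 265 = 122430.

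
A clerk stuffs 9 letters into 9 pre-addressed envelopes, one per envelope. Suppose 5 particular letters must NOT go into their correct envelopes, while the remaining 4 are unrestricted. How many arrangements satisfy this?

205056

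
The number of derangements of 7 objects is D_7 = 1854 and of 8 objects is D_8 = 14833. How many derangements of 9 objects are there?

133496

D_9 = (9-1)·(D_8 + D_7) = 8·(14833 + 1854) = 8·16687 = 133496.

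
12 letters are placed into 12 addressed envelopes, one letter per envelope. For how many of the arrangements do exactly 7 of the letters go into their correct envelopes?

34848

Choose which 7 of the 12 are fixed: C(12,7) = 792.
The other 5 form a derangement: !5 = 44.
Total: 792 × 44 = 34848.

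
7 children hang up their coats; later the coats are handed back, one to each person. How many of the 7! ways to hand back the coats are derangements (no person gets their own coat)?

Recurrence: !7 = 7·!6 + (-1)^7.
!7 = 7·265 - 1 = 1854

1854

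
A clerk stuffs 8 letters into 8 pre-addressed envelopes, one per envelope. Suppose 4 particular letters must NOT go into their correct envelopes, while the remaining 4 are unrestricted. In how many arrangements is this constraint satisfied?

Let A_j be the event that the j-th constrained one is fixed. By inclusion-exclusion over the 4 events:
Σ_{j=0}^{4} (-1)^j C(4,j)(8-j)!
= C(4,0)·8! - C(4,1)·7! + C(4,2)·6! - C(4,3)·5! + C(4,4)·4!
= 40320 - 20160 + 4320 - 480 + 24
= 24024

24024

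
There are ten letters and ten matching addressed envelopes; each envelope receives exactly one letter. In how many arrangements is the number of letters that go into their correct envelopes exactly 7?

240

Choose which 7 of the 10 are fixed: C(10,7) = 120.
The other 3 form a derangement: !3 = 2.
Total: 120 × 2 = 240.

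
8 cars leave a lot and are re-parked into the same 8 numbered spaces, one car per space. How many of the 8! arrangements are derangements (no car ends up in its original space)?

14833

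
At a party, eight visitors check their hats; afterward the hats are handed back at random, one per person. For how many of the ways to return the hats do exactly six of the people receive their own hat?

28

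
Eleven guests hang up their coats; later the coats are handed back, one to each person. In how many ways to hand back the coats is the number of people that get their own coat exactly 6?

Pick the 6 fixed positions: C(11,6) = 462 ways.
The remaining 5 must be deranged: !5 = 44.
Total: 462 × 44 = 20328.

20328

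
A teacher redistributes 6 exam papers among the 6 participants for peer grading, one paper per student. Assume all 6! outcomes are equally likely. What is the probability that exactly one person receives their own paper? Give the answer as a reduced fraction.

Favorable outcomes: C(6,1)·!5 = 6·44 = 264.
Total outcomes: 6! = 720.
Probability = 264/720 = 11/30.

11/30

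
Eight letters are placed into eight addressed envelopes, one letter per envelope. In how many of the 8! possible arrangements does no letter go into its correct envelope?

!8 is the nearest integer to 8!/e.
8! = 40320, and 40320/e ≈ 14832.90, so !8 = 14833.

14833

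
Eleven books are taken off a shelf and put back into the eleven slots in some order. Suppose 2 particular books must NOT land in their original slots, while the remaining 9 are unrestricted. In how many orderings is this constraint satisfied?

Let A_j be the event that the j-th constrained one is fixed. By inclusion-exclusion over the 2 events:
Σ_{j=0}^{2} (-1)^j C(2,j)(11-j)!
= C(2,0)·11! - C(2,1)·10! + C(2,2)·9!
= 39916800 - 7257600 + 362880
= 33022080

33022080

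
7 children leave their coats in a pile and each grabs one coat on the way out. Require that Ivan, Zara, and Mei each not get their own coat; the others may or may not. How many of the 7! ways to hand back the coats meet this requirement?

Inclusion-exclusion on the 3 forbidden self-matches:
Σ_{j=0}^{3} (-1)^j C(3,j)(7-j)!
= C(3,0)·7! - C(3,1)·6! + C(3,2)·5! - C(3,3)·4!
= 5040 - 2160 + 360 - 24
= 3216

3216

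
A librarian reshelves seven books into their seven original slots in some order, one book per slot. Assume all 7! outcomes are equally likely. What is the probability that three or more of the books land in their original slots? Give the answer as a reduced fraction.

407/5040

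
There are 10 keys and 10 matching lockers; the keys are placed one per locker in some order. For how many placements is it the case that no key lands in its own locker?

!10 is the nearest integer to 10!/e.
10! = 3628800, and 3628800/e ≈ 1334960.92, so !10 = 1334961.

1334961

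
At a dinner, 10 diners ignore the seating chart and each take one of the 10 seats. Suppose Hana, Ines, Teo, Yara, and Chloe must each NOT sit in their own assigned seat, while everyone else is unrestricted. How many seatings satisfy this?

Inclusion-exclusion on the 5 forbidden self-matches:
Σ_{j=0}^{5} (-1)^j C(5,j)(10-j)!
= C(5,0)·10! - C(5,1)·9! + C(5,2)·8! - C(5,3)·7! + C(5,4)·6! - C(5,5)·5!
= 3628800 - 1814400 + 403200 - 50400 + 3600 - 120
= 2170680

2170680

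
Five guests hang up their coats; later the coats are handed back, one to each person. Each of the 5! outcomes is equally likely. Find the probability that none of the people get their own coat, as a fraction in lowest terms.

11/30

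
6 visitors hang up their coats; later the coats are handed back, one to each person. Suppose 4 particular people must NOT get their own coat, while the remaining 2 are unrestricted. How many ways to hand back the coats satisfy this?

Inclusion-exclusion on the 4 forbidden self-matches:
Σ_{j=0}^{4} (-1)^j C(4,j)(6-j)!
= C(4,0)·6! - C(4,1)·5! + C(4,2)·4! - C(4,3)·3! + C(4,4)·2!
= 720 - 480 + 144 - 24 + 2
= 362

362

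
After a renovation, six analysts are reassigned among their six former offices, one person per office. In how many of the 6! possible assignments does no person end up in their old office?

265

!6 = 6! · Σ_{k=0}^{6} (-1)^k/k!
= 6! - 6!/1! + 6!/2! - 6!/3! + 6!/4! - 6!/5! + 6!/6!
= 720 - 720 + 360 - 120 + 30 - 6 + 1
= 265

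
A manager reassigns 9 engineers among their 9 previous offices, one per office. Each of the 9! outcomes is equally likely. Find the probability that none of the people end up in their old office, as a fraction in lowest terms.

16687/45360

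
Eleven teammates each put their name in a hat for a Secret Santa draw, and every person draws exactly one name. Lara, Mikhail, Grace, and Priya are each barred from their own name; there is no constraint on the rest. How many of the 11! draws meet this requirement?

27422640

Let A_j be the event that the j-th constrained one is fixed. By inclusion-exclusion over the 4 events:
Σ_{j=0}^{4} (-1)^j C(4,j)(11-j)!
= C(4,0)·11! - C(4,1)·10! + C(4,2)·9! - C(4,3)·8! + C(4,4)·7!
= 39916800 - 14515200 + 2177280 - 161280 + 5040
= 27422640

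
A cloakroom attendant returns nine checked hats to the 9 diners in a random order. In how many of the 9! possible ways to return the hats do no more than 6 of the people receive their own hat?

362843

Sum C(9,i)·!(9-i) for i = 0..6:
  i=0: C(9,0)·!9 = 1·133496 = 133496
  i=1: C(9,1)·!8 = 9·14833 = 133497
  i=2: C(9,2)·!7 = 36·1854 = 66744
  i=3: C(9,3)·!6 = 84·265 = 22260
  i=4: C(9,4)·!5 = 126·44 = 5544
  i=5: C(9,5)·!4 = 126·9 = 1134
  i=6: C(9,6)·!3 = 84·2 = 168
Total = 362843.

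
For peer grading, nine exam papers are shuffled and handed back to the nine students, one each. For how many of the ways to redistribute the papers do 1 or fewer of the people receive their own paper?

Sum C(9,i)·!(9-i) for i = 0..1:
  i=0: C(9,0)·!9 = 1·133496 = 133496
  i=1: C(9,1)·!8 = 9·14833 = 133497
Total = 266993.

266993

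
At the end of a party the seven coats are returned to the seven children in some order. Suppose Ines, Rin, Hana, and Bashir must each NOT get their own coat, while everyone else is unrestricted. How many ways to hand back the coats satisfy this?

2790

Inclusion-exclusion on the 4 forbidden self-matches:
Σ_{j=0}^{4} (-1)^j C(4,j)(7-j)!
= C(4,0)·7! - C(4,1)·6! + C(4,2)·5! - C(4,3)·4! + C(4,4)·3!
= 5040 - 2880 + 720 - 96 + 6
= 2790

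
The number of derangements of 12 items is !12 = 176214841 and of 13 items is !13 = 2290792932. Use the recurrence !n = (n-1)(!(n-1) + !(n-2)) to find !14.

!14 = (14-1)·(!13 + !12) = 13·(2290792932 + 176214841) = 13·2467007773 = 32071101049.

32071101049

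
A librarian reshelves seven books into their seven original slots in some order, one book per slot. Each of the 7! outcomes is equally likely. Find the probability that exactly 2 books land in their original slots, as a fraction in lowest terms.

Favorable outcomes: C(7,2)·!5 = 21·44 = 924.
Total outcomes: 7! = 5040.
Probability = 924/5040 = 11/60.

11/60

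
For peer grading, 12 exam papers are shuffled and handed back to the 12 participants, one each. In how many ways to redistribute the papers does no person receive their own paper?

The number of derangements of 12 is !12 = Σ_{k=0}^{12} (-1)^k·12!/k!
= 12! - 12!/1! + 12!/2! - 12!/3! + 12!/4! - 12!/5! + 12!/6! - 12!/7! + 12!/8! - 12!/9! + 12!/10! - 12!/11! + 12!/12!
= 479001600 - 479001600 + 239500800 - 79833600 + 19958400 - 3991680 + 665280 - 95040 + 11880 - 1320 + 132 - 12 + 1
= 176214841

176214841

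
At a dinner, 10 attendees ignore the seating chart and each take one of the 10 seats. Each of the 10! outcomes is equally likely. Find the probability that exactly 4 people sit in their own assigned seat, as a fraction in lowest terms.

Favorable outcomes: C(10,4)·!6 = 210·265 = 55650.
Total outcomes: 10! = 3628800.
Probability = 55650/3628800 = 53/3456.

53/3456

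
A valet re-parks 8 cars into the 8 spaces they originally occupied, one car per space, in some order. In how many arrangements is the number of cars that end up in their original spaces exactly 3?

Choose which 3 of the 8 are fixed: C(8,3) = 56.
The remaining 5 must be deranged: !5 = 44.
Total: 56 × 44 = 2464.

2464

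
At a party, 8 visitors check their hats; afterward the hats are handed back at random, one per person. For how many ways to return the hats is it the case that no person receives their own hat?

14833

By inclusion-exclusion, !8 = Σ (-1)^k · 8!/k! for k=0..8
= 8! - 8!/1! + 8!/2! - 8!/3! + 8!/4! - 8!/5! + 8!/6! - 8!/7! + 8!/8!
= 40320 - 40320 + 20160 - 6720 + 1680 - 336 + 56 - 8 + 1
= 14833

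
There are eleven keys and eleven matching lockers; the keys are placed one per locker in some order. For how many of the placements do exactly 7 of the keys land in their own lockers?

2970

Choose which 7 of the 11 are fixed: C(11,7) = 330.
The other 4 form a derangement: !4 = 9.
Total: 330 × 9 = 2970.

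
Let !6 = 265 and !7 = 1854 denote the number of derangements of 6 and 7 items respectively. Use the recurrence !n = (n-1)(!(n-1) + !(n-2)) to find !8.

14833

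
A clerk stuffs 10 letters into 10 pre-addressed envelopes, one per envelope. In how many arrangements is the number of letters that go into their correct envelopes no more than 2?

# with exactly i fixed is C(10,i)·!(10-i); sum over i=0..2:
  i=0: C(10,0)·!10 = 1·1334961 = 1334961
  i=1: C(10,1)·!9 = 10·133496 = 1334960
  i=2: C(10,2)·!8 = 45·14833 = 667485
Total = 3337406.

3337406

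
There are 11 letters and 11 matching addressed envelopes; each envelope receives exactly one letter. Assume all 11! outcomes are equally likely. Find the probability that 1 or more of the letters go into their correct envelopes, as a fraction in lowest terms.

2523223/3991680

Favorable outcomes: Σ_{i≥1} C(11,i)·!(11-i) = 11·1334961 + 55·133496 + 165·14833 + 330·1854 + 462·265 + 462·44 + 330·9 + 165·2 + 55·1 + 11·0 + 1·1 = 25232230.
Total outcomes: 11! = 39916800.
Probability = 25232230/39916800 = 2523223/3991680.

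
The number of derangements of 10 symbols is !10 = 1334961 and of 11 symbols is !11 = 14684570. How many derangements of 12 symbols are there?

!12 = (12-1)·(!11 + !10) = 11·(14684570 + 1334961) = 11·16019531 = 176214841.

176214841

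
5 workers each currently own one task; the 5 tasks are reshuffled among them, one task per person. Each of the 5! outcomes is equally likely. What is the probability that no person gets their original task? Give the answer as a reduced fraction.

11/30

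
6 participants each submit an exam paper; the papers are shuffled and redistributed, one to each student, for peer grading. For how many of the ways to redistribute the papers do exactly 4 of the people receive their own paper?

15

Choose which 4 of the 6 are fixed: C(6,4) = 15.
The other 2 form a derangement: !2 = 1.
Total: 15 × 1 = 15.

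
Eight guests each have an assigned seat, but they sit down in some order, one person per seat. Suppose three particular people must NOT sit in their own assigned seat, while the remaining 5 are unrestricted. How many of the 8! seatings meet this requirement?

27240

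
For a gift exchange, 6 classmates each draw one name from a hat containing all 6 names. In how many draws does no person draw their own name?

265

The number of derangements of 6 is !6 = Σ_{k=0}^{6} (-1)^k·6!/k!
= 6! - 6!/1! + 6!/2! - 6!/3! + 6!/4! - 6!/5! + 6!/6!
= 720 - 720 + 360 - 120 + 30 - 6 + 1
= 265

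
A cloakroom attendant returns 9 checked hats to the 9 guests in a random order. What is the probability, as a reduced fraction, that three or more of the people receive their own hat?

Favorable outcomes: Σ_{i≥3} C(9,i)·!(9-i) = 84·265 + 126·44 + 126·9 + 84·2 + 36·1 + 9·0 + 1·1 = 29143.
Total outcomes: 9! = 362880.
Probability = 29143/362880 = 29143/362880.

29143/362880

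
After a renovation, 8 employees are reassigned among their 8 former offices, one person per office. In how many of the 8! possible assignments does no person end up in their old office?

14833

By inclusion-exclusion, !8 = Σ (-1)^k · 8!/k! for k=0..8
= 8! - 8!/1! + 8!/2! - 8!/3! + 8!/4! - 8!/5! + 8!/6! - 8!/7! + 8!/8!
= 40320 - 40320 + 20160 - 6720 + 1680 - 336 + 56 - 8 + 1
= 14833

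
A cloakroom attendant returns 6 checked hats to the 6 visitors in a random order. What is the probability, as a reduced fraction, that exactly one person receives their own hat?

11/30

Favorable outcomes: C(6,1)·!5 = 6·44 = 264.
Total outcomes: 6! = 720.
Probability = 264/720 = 11/30.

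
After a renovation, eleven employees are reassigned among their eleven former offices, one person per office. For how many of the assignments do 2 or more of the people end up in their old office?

10547659

# with exactly i fixed is C(11,i)·!(11-i); sum over i=2..11:
  i=2: C(11,2)·!9 = 55·133496 = 7342280
  i=3: C(11,3)·!8 = 165·14833 = 2447445
  i=4: C(11,4)·!7 = 330·1854 = 611820
  i=5: C(11,5)·!6 = 462·265 = 122430
  i=6: C(11,6)·!5 = 462·44 = 20328
  i=7: C(11,7)·!4 = 330·9 = 2970
  i=8: C(11,8)·!3 = 165·2 = 330
  i=9: C(11,9)·!2 = 55·1 = 55
  i=10: C(11,10)·!1 = 11·0 = 0
  i=11: C(11,11)·!0 = 1·1 = 1
Total = 10547659.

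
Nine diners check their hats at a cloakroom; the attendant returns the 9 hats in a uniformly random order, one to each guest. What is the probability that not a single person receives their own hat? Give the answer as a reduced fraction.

Favorable outcomes: !9 = 133496.
Total outcomes: 9! = 362880.
Probability = 133496/362880 = 16687/45360.

16687/45360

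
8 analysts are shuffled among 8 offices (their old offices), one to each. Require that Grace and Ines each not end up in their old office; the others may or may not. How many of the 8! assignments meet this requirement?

Inclusion-exclusion on the 2 forbidden self-matches:
Σ_{j=0}^{2} (-1)^j C(2,j)(8-j)!
= C(2,0)·8! - C(2,1)·7! + C(2,2)·6!
= 40320 - 10080 + 720
= 30960

30960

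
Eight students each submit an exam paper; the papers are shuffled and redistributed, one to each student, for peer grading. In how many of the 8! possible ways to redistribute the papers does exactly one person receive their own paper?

Choose which one of the 8 is fixed: C(8,1) = 8.
The remaining 7 must be deranged: !7 = 1854.
Total: 8 × 1854 = 14832.

14832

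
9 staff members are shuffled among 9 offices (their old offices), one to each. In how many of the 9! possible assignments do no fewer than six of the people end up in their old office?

# with exactly i fixed is C(9,i)·!(9-i); sum over i=6..9:
  i=6: C(9,6)·!3 = 84·2 = 168
  i=7: C(9,7)·!2 = 36·1 = 36
  i=8: C(9,8)·!1 = 9·0 = 0
  i=9: C(9,9)·!0 = 1·1 = 1
Total = 205.

205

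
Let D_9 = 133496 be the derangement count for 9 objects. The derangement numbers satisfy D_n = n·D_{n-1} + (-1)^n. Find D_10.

D_10 = 10·133496 + 1 = 1334961.

1334961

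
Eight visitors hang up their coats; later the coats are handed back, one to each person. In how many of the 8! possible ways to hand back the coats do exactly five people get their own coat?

112

Pick the 5 fixed positions: C(8,5) = 56 ways.
The other 3 form a derangement: !3 = 2.
Total: 56 × 2 = 112.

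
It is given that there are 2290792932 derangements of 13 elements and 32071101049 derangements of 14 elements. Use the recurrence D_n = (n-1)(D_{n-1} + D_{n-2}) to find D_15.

481066515734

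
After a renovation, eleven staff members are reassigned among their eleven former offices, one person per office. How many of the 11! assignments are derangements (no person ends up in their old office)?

14684570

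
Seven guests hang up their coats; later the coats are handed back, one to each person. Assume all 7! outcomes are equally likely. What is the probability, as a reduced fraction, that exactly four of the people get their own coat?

Favorable outcomes: C(7,4)·!3 = 35·2 = 70.
Total outcomes: 7! = 5040.
Probability = 70/5040 = 1/72.

1/72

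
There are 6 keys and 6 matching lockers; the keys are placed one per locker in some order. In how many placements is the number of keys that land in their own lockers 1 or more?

# with exactly i fixed is C(6,i)·!(6-i); sum over i=1..6:
  i=1: C(6,1)·!5 = 6·44 = 264
  i=2: C(6,2)·!4 = 15·9 = 135
  i=3: C(6,3)·!3 = 20·2 = 40
  i=4: C(6,4)·!2 = 15·1 = 15
  i=5: C(6,5)·!1 = 6·0 = 0
  i=6: C(6,6)·!0 = 1·1 = 1
Total = 455.

455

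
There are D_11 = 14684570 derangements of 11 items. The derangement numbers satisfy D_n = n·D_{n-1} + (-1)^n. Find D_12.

176214841

D_12 = 12·14684570 + 1 = 176214841.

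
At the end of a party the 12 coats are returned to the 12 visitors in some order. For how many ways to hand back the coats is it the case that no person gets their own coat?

Recurrence: !12 = 11·(!11 + !10).
!12 = 11·(14684570 + 1334961) = 11·16019531 = 176214841

176214841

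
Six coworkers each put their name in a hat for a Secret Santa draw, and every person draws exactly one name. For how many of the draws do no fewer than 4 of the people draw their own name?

16

Sum C(6,i)·!(6-i) for i = 4..6:
  i=4: C(6,4)·!2 = 15·1 = 15
  i=5: C(6,5)·!1 = 6·0 = 0
  i=6: C(6,6)·!0 = 1·1 = 1
Total = 16.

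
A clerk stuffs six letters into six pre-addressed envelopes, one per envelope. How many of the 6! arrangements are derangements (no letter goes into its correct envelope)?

Use !n = n·!(n-1) + (-1)^n.
!6 = 6·44 + 1 = 265

265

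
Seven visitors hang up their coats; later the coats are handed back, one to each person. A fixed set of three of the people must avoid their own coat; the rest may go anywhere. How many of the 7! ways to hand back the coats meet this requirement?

Inclusion-exclusion on the 3 forbidden self-matches:
Σ_{j=0}^{3} (-1)^j C(3,j)(7-j)!
= C(3,0)·7! - C(3,1)·6! + C(3,2)·5! - C(3,3)·4!
= 5040 - 2160 + 360 - 24
= 3216

3216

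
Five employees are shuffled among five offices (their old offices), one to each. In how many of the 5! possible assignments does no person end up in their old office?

44

!5 is the nearest integer to 5!/e.
5! = 120, and 120/e ≈ 44.15, so !5 = 44.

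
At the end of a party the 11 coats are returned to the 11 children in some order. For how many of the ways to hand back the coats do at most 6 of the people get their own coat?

39913444

# with exactly i fixed is C(11,i)·!(11-i); sum over i=0..6:
  i=0: C(11,0)·!11 = 1·14684570 = 14684570
  i=1: C(11,1)·!10 = 11·1334961 = 14684571
  i=2: C(11,2)·!9 = 55·133496 = 7342280
  i=3: C(11,3)·!8 = 165·14833 = 2447445
  i=4: C(11,4)·!7 = 330·1854 = 611820
  i=5: C(11,5)·!6 = 462·265 = 122430
  i=6: C(11,6)·!5 = 462·44 = 20328
Total = 39913444.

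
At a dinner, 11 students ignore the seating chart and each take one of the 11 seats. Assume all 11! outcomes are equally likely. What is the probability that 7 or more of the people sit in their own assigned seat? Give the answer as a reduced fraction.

Favorable outcomes: Σ_{i≥7} C(11,i)·!(11-i) = 330·9 + 165·2 + 55·1 + 11·0 + 1·1 = 3356.
Total outcomes: 11! = 39916800.
Probability = 3356/39916800 = 839/9979200.

839/9979200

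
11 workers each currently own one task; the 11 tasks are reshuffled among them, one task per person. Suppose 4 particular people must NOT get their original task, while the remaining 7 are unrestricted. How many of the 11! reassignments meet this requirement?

27422640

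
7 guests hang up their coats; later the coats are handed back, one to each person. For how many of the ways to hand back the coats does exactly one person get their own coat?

1855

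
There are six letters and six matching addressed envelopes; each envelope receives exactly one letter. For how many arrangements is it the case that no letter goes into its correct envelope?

The subfactorial !6 = [6!/e] (nearest integer).
6! = 720, and 720/e ≈ 264.87, so !6 = 265.

265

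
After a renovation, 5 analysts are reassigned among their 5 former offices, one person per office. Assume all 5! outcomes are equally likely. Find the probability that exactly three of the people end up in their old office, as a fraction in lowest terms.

Favorable outcomes: C(5,3)·!2 = 10·1 = 10.
Total outcomes: 5! = 120.
Probability = 10/120 = 1/12.

1/12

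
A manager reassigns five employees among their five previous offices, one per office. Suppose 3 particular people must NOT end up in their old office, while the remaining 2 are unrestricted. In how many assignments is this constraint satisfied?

Let A_j be the event that the j-th constrained one is fixed. By inclusion-exclusion over the 3 events:
Σ_{j=0}^{3} (-1)^j C(3,j)(5-j)!
= C(3,0)·5! - C(3,1)·4! + C(3,2)·3! - C(3,3)·2!
= 120 - 72 + 18 - 2
= 64

64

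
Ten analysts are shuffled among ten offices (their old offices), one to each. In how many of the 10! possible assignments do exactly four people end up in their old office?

55650

Pick the 4 fixed positions: C(10,4) = 210 ways.
The remaining 6 must be deranged: !6 = 265.
Total: 210 × 265 = 55650.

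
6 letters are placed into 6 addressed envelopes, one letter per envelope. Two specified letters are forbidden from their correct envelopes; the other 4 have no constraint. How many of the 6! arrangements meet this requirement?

504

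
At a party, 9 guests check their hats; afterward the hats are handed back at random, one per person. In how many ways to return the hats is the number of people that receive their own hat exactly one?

Pick the single fixed position: C(9,1) = 9 ways.
The other 8 form a derangement: !8 = 14833.
Total: 9 × 14833 = 133497.

133497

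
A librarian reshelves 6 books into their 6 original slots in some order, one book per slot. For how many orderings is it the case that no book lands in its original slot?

By inclusion-exclusion, !6 = Σ (-1)^k · 6!/k! for k=0..6
= 6! - 6!/1! + 6!/2! - 6!/3! + 6!/4! - 6!/5! + 6!/6!
= 720 - 720 + 360 - 120 + 30 - 6 + 1
= 265

265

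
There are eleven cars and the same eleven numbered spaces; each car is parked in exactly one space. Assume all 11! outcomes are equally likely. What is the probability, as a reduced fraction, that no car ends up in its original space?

1468457/3991680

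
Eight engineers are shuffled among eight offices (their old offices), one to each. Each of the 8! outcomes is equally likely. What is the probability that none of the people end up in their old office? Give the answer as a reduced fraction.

Favorable outcomes: !8 = 14833.
Total outcomes: 8! = 40320.
Probability = 14833/40320 = 2119/5760.

2119/5760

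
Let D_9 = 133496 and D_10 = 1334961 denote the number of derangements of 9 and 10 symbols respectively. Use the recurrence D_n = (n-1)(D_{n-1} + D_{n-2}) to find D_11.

14684570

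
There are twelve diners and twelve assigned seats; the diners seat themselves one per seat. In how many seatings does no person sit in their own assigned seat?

!12 = 12! · Σ_{k=0}^{12} (-1)^k/k!
= 12! - 12!/1! + 12!/2! - 12!/3! + 12!/4! - 12!/5! + 12!/6! - 12!/7! + 12!/8! - 12!/9! + 12!/10! - 12!/11! + 12!/12!
= 479001600 - 479001600 + 239500800 - 79833600 + 19958400 - 3991680 + 665280 - 95040 + 11880 - 1320 + 132 - 12 + 1
= 176214841

176214841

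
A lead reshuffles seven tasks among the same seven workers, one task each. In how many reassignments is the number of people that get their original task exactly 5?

21

Choose which 5 of the 7 are fixed: C(7,5) = 21.
The remaining 2 must be deranged: !2 = 1.
Total: 21 × 1 = 21.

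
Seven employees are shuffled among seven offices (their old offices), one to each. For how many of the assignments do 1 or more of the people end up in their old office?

# with exactly i fixed is C(7,i)·!(7-i); sum over i=1..7:
  i=1: C(7,1)·!6 = 7·265 = 1855
  i=2: C(7,2)·!5 = 21·44 = 924
  i=3: C(7,3)·!4 = 35·9 = 315
  i=4: C(7,4)·!3 = 35·2 = 70
  i=5: C(7,5)·!2 = 21·1 = 21
  i=6: C(7,6)·!1 = 7·0 = 0
  i=7: C(7,7)·!0 = 1·1 = 1
Total = 3186.

3186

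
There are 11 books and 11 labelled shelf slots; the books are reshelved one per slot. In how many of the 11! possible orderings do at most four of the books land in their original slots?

39770686

Sum C(11,i)·!(11-i) for i = 0..4:
  i=0: C(11,0)·!11 = 1·14684570 = 14684570
  i=1: C(11,1)·!10 = 11·1334961 = 14684571
  i=2: C(11,2)·!9 = 55·133496 = 7342280
  i=3: C(11,3)·!8 = 165·14833 = 2447445
  i=4: C(11,4)·!7 = 330·1854 = 611820
Total = 39770686.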